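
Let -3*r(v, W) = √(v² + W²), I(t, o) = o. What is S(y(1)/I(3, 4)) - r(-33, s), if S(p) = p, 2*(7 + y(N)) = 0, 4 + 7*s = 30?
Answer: -7/4 + √54037/21 ≈ 9.3195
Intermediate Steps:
s = 26/7 (s = -4/7 + (⅐)*30 = -4/7 + 30/7 = 26/7 ≈ 3.7143)
y(N) = -7 (y(N) = -7 + (½)*0 = -7 + 0 = -7)
r(v, W) = -√(W² + v²)/3 (r(v, W) = -√(v² + W²)/3 = -√(W² + v²)/3)
S(y(1)/I(3, 4)) - r(-33, s) = -7/4 - (-1)*√((26/7)² + (-33)²)/3 = -7*¼ - (-1)*√(676/49 + 1089)/3 = -7/4 - (-1)*√(54037/49)/3 = -7/4 - (-1)*√54037/7/3 = -7/4 - (-1)*√54037/21 = -7/4 + √54037/21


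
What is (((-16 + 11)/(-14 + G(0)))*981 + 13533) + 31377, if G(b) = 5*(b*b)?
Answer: 633645/14 ≈ 45260.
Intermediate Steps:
G(b) = 5*b²
(((-16 + 11)/(-14 + G(0)))*981 + 13533) + 31377 = (((-16 + 11)/(-14 + 5*0²))*981 + 13533) + 31377 = (-5/(-14 + 5*0)*981 + 13533) + 31377 = (-5/(-14 + 0)*981 + 13533) + 31377 = (-5/(-14)*981 + 13533) + 31377 = (-5*(-1/14)*981 + 13533) + 31377 = ((5/14)*981 + 13533) + 31377 = (4905/14 + 13533) + 31377 = 194367/14 + 31377 = 633645/14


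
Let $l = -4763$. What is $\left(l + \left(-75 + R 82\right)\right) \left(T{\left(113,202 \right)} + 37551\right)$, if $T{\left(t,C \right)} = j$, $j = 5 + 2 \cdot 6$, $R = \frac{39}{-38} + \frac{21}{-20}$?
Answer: $- \frac{17874272096}{95} \approx -1.8815 \cdot 10^{8}$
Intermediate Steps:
$R = - \frac{789}{380}$ ($R = 39 \left(- \frac{1}{38}\right) + 21 \left(- \frac{1}{20}\right) = - \frac{39}{38} - \frac{21}{20} = - \frac{789}{380} \approx -2.0763$)
$j = 17$ ($j = 5 + 12 = 17$)
$T{\left(t,C \right)} = 17$
$\left(l + \left(-75 + R 82\right)\right) \left(T{\left(113,202 \right)} + 37551\right) = \left(-4763 - \frac{46599}{190}\right) \left(17 + 37551\right) = \left(-4763 - \frac{46599}{190}\right) 37568 = \left(- \frac{951569}{190}\right) 37568 = - \frac{17874272096}{95}$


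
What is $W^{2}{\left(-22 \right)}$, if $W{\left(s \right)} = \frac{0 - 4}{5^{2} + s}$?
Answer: $\frac{16}{9} \approx 1.7778$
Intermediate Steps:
$W{\left(s \right)} = - \frac{4}{25 + s}$
$W^{2}{\left(-22 \right)} = \left(- \frac{4}{25 - 22}\right)^{2} = \left(- \frac{4}{3}\right)^{2} = \frac{16}{9}$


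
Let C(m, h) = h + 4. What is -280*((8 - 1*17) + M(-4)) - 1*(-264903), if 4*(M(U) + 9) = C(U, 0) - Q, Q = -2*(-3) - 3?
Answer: 269873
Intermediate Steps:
C(m, h) = 4 + h
Q = 3 (Q = 6 - 3 = 3)
M(U) = -35/4 (M(U) = -9 + ((4 + 0) - 1*3)/4 = -9 + (4 - 3)/4 = -9 + (¼)*1 = -9 + ¼ = -35/4)
-280*((8 - 1*17) + M(-4)) - 1*(-264903) = -280*((8 - 1*17) - 35/4) - 1*(-264903) = -280*((8 - 17) - 35/4) + 264903 = -280*(-9 - 35/4) + 264903 = -280*(-71/4) + 264903 = 4970 + 264903 = 269873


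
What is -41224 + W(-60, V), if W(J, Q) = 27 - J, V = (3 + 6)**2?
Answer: -41137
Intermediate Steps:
V = 81 (V = 9**2 = 81)
-41224 + W(-60, V) = -41224 + (27 - 1*(-60)) = -41224 + (27 + 60) = -41224 + 87 = -41137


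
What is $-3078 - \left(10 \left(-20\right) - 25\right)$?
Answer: $-2853$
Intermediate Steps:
$-3078 - \left(10 \left(-20\right) - 25\right) = -3078 - \left(-200 - 25\right) = -3078 - -225 = -3078 + 225 = -2853$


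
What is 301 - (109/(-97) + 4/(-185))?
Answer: 5421998/17945 ≈ 302.15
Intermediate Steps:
301 - (109/(-97) + 4/(-185)) = 301 - (109*(-1/97) + 4*(-1/185)) = 301 - (-109/97 - 4/185) = 301 - 1*(-20553/17945) = 301 + 20553/17945 = 5421998/17945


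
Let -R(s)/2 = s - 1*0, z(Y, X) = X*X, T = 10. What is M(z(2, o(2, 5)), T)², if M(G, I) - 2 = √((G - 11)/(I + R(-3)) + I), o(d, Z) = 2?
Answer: 217/16 + 3*√17 ≈ 25.932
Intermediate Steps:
z(Y, X) = X²
R(s) = -2*s (R(s) = -2*(s - 1*0) = -2*(s + 0) = -2*s)
M(G, I) = 2 + √(I + (-11 + G)/(6 + I)) (M(G, I) = 2 + √((G - 11)/(I - 2*(-3)) + I) = 2 + √((-11 + G)/(I + 6) + I) = 2 + √((-11 + G)/(6 + I) + I) = 2 + √(I + (-11 + G)/(6 + I)))
M(z(2, o(2, 5)), T)² = (2 + √((-11 + 2² + 10*(6 + 10))/(6 + 10)))² = (2 + √((-11 + 4 + 10*16)/16))² = (2 + √((-11 + 4 + 160)/16))² = (2 + √((1/16)*153))² = (2 + √(153/16))² = (2 + 3*√17/4)²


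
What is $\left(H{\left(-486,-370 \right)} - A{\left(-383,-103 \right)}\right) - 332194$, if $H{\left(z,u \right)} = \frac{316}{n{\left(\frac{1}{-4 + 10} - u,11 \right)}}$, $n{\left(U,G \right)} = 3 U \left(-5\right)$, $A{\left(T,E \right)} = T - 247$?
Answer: $- \frac{3682018852}{11105} \approx -3.3156 \cdot 10^{5}$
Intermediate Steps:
$A{\left(T,E \right)} = -247 + T$ ($A{\left(T,E \right)} = T - 247 = -247 + T$)
$n{\left(U,G \right)} = - 15 U$
$H{\left(z,u \right)} = \frac{316}{- \frac{5}{2} + 15 u}$ ($H{\left(z,u \right)} = \frac{316}{\left(-15\right) \left(\frac{1}{-4 + 10} - u\right)} = \frac{316}{\left(-15\right) \left(\frac{1}{6} - u\right)} = \frac{316}{- \frac{5}{2} + 15 u}$)
$\left(H{\left(-486,-370 \right)} - A{\left(-383,-103 \right)}\right) - 332194 = \left(\frac{632}{5 \left(-1 + 6 \left(-370\right)\right)} - \left(-247 - 383\right)\right) - 332194 = \left(\frac{632}{5 \left(-1 - 2220\right)} - -630\right) - 332194 = \left(\frac{632}{5 \left(-2221\right)} + 630\right) - 332194 = \left(\frac{632}{5} \left(- \frac{1}{2221}\right) + 630\right) - 332194 = \left(- \frac{632}{11105} + 630\right) - 332194 = \frac{6995518}{11105} - 332194 = - \frac{3682018852}{11105}$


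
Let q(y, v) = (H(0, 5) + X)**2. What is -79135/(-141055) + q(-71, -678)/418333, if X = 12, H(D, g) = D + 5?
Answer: 6629109370/11801592263 ≈ 0.56171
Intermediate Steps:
H(D, g) = 5 + D
q(y, v) = 289 (q(y, v) = ((5 + 0) + 12)**2 = (5 + 12)**2 = 17**2 = 289)
-79135/(-141055) + q(-71, -678)/418333 = -79135/(-141055) + 289/418333 = -79135*(-1/141055) + 289*(1/418333) = 15827/28211 + 289/418333 = 6629109370/11801592263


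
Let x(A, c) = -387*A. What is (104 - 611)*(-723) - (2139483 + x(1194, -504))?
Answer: -1310844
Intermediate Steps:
(104 - 611)*(-723) - (2139483 + x(1194, -504)) = (104 - 611)*(-723) - (2139483 - 387*1194) = -507*(-723) - (2139483 - 462078) = 366561 - 1*1677405 = 366561 - 1677405 = -1310844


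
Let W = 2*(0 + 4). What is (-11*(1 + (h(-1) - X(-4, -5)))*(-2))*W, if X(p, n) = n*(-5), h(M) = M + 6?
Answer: -3344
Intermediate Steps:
h(M) = 6 + M
X(p, n) = -5*n
W = 8 (W = 2*4 = 8)
(-11*(1 + (h(-1) - X(-4, -5)))*(-2))*W = -11*(1 + ((6 - 1) - (-5)*(-5)))*(-2)*8 = -11*(1 + (5 - 1*25))*(-2)*8 = -11*(1 + (5 - 25))*(-2)*8 = -11*(1 - 20)*(-2)*8 = -(-209)*(-2)*8 = -11*38*8 = -418*8 = -3344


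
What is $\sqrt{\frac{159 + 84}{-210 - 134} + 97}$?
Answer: $\frac{25 \sqrt{4558}}{172} \approx 9.8129$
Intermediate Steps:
$\sqrt{\frac{159 + 84}{-210 - 134} + 97} = \sqrt{\frac{243}{-344} + 97} = \sqrt{243 \left(- \frac{1}{344}\right) + 97} = \sqrt{- \frac{243}{344} + 97} = \sqrt{\frac{33125}{344}} = \frac{25 \sqrt{4558}}{172}$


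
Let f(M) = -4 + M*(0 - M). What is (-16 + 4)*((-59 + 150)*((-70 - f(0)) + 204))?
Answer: -150696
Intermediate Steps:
f(M) = -4 - M² (f(M) = -4 + M*(-M) = -4 - M²)
(-16 + 4)*((-59 + 150)*((-70 - f(0)) + 204)) = (-16 + 4)*((-59 + 150)*((-70 - (-4 - 1*0²)) + 204)) = -1092*((-70 - (-4 - 1*0)) + 204) = -1092*((-70 - (-4 + 0)) + 204) = -1092*((-70 - 1*(-4)) + 204) = -1092*((-70 + 4) + 204) = -1092*(-66 + 204) = -1092*138 = -12*12558 = -150696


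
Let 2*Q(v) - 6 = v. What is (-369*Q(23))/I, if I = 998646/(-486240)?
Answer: 433604520/166441 ≈ 2605.2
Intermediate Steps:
I = -166441/81040 (I = 998646*(-1/486240) = -166441/81040 ≈ -2.0538)
Q(v) = 3 + v/2
(-369*Q(23))/I = (-369*(3 + (½)*23))/(-166441/81040) = -369*(3 + 23/2)*(-81040/166441) = -369*29/2*(-81040/166441) = -10701/2*(-81040/166441) = 433604520/166441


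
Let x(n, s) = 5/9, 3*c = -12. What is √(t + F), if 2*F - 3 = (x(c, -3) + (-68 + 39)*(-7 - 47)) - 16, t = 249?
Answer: 4*√577/3 ≈ 32.028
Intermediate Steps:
c = -4 (c = (⅓)*(-12) = -4)
x(n, s) = 5/9 (x(n, s) = 5*(⅑) = 5/9)
F = 6991/9 (F = 3/2 + ((5/9 + (-68 + 39)*(-7 - 47)) - 16)/2 = 3/2 + ((5/9 - 29*(-54)) - 16)/2 = 3/2 + ((5/9 + 1566) - 16)/2 = 3/2 + (14099/9 - 16)/2 = 3/2 + (½)*(13955/9) = 3/2 + 13955/18 = 6991/9 ≈ 776.78)
√(t + F) = √(249 + 6991/9) = √(9232/9) = 4*√577/3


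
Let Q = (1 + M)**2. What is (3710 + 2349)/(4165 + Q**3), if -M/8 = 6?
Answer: 6059/10779219494 ≈ 5.6210e-7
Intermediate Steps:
M = -48 (M = -8*6 = -48)
Q = 2209 (Q = (1 - 48)**2 = (-47)**2 = 2209)
(3710 + 2349)/(4165 + Q**3) = (3710 + 2349)/(4165 + 2209**3) = 6059/(4165 + 10779215329) = 6059/10779219494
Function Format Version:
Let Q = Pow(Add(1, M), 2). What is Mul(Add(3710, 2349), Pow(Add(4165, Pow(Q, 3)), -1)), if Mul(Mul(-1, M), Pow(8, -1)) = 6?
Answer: Rational(6059, 10779219494) ≈ 5.6210e-7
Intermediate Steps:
M = -48 (M = Mul(-8, 6) = -48)
Q = 2209 (Q = Pow(Add(1, -48), 2) = Pow(-47, 2) = 2209)
Mul(Add(3710, 2349), Pow(Add(4165, Pow(Q, 3)), -1)) = Mul(Add(3710, 2349), Pow(Add(4165, Pow(2209, 3)), -1)) = Mul(6059, Pow(Add(4165, 10779215329), -1)) = Mul(6059, Pow(10779219494, -1)) = Mul(6059, Rational(1, 10779219494)) = Rational(6059, 10779219494)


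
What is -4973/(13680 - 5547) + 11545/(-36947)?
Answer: -277632916/300489951 ≈ -0.92393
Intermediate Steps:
-4973/(13680 - 5547) + 11545/(-36947) = -4973/8133 + 11545*(-1/36947) = -4973*1/8133 - 11545/36947 = -4973/8133 - 11545/36947 = -277632916/300489951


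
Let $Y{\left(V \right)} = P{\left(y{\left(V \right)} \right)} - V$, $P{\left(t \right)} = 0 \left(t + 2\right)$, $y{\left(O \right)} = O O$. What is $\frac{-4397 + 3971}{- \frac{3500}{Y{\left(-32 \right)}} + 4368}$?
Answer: $- \frac{3408}{34069} \approx -0.10003$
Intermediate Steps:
$y{\left(O \right)} = O^{2}$
$P{\left(t \right)} = 0$ ($P{\left(t \right)} = 0 \left(2 + t\right) = 0$)
$Y{\left(V \right)} = - V$ ($Y{\left(V \right)} = 0 - V = - V$)
$\frac{-4397 + 3971}{- \frac{3500}{Y{\left(-32 \right)}} + 4368} = \frac{-4397 + 3971}{- \frac{3500}{\left(-1\right) \left(-32\right)} + 4368} = - \frac{426}{- \frac{3500}{32} + 4368} = - \frac{426}{\left(-3500\right) \frac{1}{32} + 4368} = - \frac{426}{- \frac{875}{8} + 4368} = - \frac{426}{\frac{34069}{8}} = \left(-426\right) \frac{8}{34069} = - \frac{3408}{34069}$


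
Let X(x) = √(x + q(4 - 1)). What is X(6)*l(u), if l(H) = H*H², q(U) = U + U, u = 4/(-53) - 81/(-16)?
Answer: 75633300989*√3/304900096 ≈ 429.65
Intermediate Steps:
u = 4229/848 (u = 4*(-1/53) - 81*(-1/16) = -4/53 + 81/16 = 4229/848 ≈ 4.9870)
q(U) = 2*U
l(H) = H³
X(x) = √(6 + x) (X(x) = √(x + 2*(4 - 1)) = √(x + 2*3) = √(x + 6) = √(6 + x))
X(6)*l(u) = √(6 + 6)*(4229/848)³ = √12*(75633300989/609800192) = (2*√3)*(75633300989/609800192) = 75633300989*√3/304900096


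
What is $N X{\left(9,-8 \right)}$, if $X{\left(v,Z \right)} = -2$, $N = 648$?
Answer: $-1296$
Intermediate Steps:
$N X{\left(9,-8 \right)} = 648 \left(-2\right) = -1296$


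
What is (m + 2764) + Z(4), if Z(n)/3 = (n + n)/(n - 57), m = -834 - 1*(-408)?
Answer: 123890/53 ≈ 2337.5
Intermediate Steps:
m = -426 (m = -834 + 408 = -426)
Z(n) = 6*n/(-57 + n) (Z(n) = 3*((n + n)/(n - 57)) = 3*((2*n)/(-57 + n)) = 3*(2*n/(-57 + n)) = 6*n/(-57 + n))
(m + 2764) + Z(4) = (-426 + 2764) + 6*4/(-57 + 4) = 2338 + 6*4/(-53) = 2338 + 6*4*(-1/53) = 2338 - 24/53 = 123890/53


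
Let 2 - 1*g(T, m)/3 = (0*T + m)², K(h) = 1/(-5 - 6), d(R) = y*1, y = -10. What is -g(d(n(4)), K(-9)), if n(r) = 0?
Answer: -723/121 ≈ -5.9752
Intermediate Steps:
d(R) = -10 (d(R) = -10*1 = -10)
K(h) = -1/11 (K(h) = 1/(-11) = -1/11)
g(T, m) = 6 - 3*m² (g(T, m) = 6 - 3*(0*T + m)² = 6 - 3*(0 + m)² = 6 - 3*m²)
-g(d(n(4)), K(-9)) = -(6 - 3*(-1/11)²) = -(6 - 3*1/121) = -(6 - 3/121) = -1*723/121 = -723/121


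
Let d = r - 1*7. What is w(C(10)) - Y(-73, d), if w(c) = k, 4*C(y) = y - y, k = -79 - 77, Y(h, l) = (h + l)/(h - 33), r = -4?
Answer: -8310/53 ≈ -156.79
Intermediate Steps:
d = -11 (d = -4 - 1*7 = -4 - 7 = -11)
Y(h, l) = (h + l)/(-33 + h)
k = -156
C(y) = 0 (C(y) = (y - y)/4 = (1/4)*0 = 0)
w(c) = -156
w(C(10)) - Y(-73, d) = -156 - (-73 - 11)/(-33 - 73) = -156 - (-84)/(-106) = -156 - (-1)*(-84)/106 = -156 - 1*42/53 = -156 - 42/53 = -8310/53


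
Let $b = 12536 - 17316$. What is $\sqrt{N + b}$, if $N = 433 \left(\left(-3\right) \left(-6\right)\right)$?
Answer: $\sqrt{3014} \approx 54.9$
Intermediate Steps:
$N = 7794$ ($N = 433 \cdot 18 = 7794$)
$b = -4780$ ($b = 12536 - 17316 = -4780$)
$\sqrt{N + b} = \sqrt{7794 - 4780} = \sqrt{3014}$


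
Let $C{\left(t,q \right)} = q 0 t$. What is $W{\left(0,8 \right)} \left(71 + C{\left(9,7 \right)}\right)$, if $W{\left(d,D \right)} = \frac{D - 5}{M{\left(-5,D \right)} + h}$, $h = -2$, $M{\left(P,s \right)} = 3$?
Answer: $213$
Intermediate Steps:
$W{\left(d,D \right)} = -5 + D$ ($W{\left(d,D \right)} = \frac{D - 5}{3 - 2} = \frac{-5 + D}{1} = \left(-5 + D\right) 1 = -5 + D$)
$C{\left(t,q \right)} = 0$ ($C{\left(t,q \right)} = 0 t = 0$)
$W{\left(0,8 \right)} \left(71 + C{\left(9,7 \right)}\right) = \left(-5 + 8\right) \left(71 + 0\right) = 3 \cdot 71 = 213$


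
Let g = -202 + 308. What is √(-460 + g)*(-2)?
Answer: -2*I*√354 ≈ -37.63*I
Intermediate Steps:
g = 106
√(-460 + g)*(-2) = √(-460 + 106)*(-2) = √(-354)*(-2) = (I*√354)*(-2) = -2*I*√354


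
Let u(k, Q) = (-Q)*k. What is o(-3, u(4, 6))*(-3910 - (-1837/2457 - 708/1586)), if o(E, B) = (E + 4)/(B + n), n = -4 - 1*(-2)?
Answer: 585840107/3896802 ≈ 150.34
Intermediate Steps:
n = -2 (n = -4 + 2 = -2)
u(k, Q) = -Q*k
o(E, B) = (4 + E)/(-2 + B) (o(E, B) = (E + 4)/(B - 2) = (4 + E)/(-2 + B))
o(-3, u(4, 6))*(-3910 - (-1837/2457 - 708/1586)) = ((4 - 3)/(-2 - 1*6*4))*(-3910 - (-1837/2457 - 708/1586)) = (1/(-2 - 24))*(-3910 - (-1837*1/2457 - 708*1/1586)) = (1/(-26))*(-3910 - (-1837/2457 - 354/793)) = (-1/26*1)*(-3910 - 1*(-178963/149877)) = -(-3910 + 178963/149877)/26 = -1/26*(-585840107/149877) = 585840107/3896802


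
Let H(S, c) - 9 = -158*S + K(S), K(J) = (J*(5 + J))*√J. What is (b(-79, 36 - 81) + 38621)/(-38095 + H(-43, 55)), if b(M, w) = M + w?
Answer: -301162031/273499343 - 31452049*I*√43/546998686 ≈ -1.1011 - 0.37705*I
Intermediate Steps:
K(J) = J^(3/2)*(5 + J)
H(S, c) = 9 - 158*S + S^(3/2)*(5 + S) (H(S, c) = 9 + (-158*S + S^(3/2)*(5 + S)) = 9 - 158*S + S^(3/2)*(5 + S))
(b(-79, 36 - 81) + 38621)/(-38095 + H(-43, 55)) = ((-79 + (36 - 81)) + 38621)/(-38095 + (9 - 158*(-43) + (-43)^(3/2)*(5 - 43))) = ((-79 - 45) + 38621)/(-38095 + (9 + 6794 - 43*I*√43*(-38))) = (-124 + 38621)/(-38095 + (9 + 6794 + 1634*I*√43)) = 38497/(-38095 + (6803 + 1634*I*√43)) = 38497/(-31292 + 1634*I*√43)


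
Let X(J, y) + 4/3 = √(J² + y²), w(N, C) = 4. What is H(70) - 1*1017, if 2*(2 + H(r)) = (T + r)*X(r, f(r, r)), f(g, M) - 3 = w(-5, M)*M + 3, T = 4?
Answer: -3205/3 + 74*√21674 ≈ 9826.0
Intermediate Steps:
f(g, M) = 6 + 4*M (f(g, M) = 3 + (4*M + 3) = 3 + (3 + 4*M) = 6 + 4*M)
X(J, y) = -4/3 + √(J² + y²)
H(r) = -2 + (4 + r)*(-4/3 + √(r² + (6 + 4*r)²))/2 (H(r) = -2 + ((4 + r)*(-4/3 + √(r² + (6 + 4*r)²)))/2 = -2 + (4 + r)*(-4/3 + √(r² + (6 + 4*r)²))/2)
H(70) - 1*1017 = (-14/3 + 2*√(36 + 17*70² + 48*70) - ⅔*70 + (½)*70*√(36 + 17*70² + 48*70)) - 1*1017 = (-14/3 + 2*√(36 + 17*4900 + 3360) - 140/3 + (½)*70*√(36 + 17*4900 + 3360)) - 1017 = (-14/3 + 2*√(36 + 83300 + 3360) - 140/3 + (½)*70*√(36 + 83300 + 3360)) - 1017 = (-14/3 + 2*√86696 - 140/3 + (½)*70*√86696) - 1017 = (-14/3 + 2*(2*√21674) - 140/3 + (½)*70*(2*√21674)) - 1017 = (-14/3 + 4*√21674 - 140/3 + 70*√21674) - 1017 = (-154/3 + 74*√21674) - 1017 = -3205/3 + 74*√21674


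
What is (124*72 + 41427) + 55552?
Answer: 105907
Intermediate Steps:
(124*72 + 41427) + 55552 = (8928 + 41427) + 55552 = 50355 + 55552 = 105907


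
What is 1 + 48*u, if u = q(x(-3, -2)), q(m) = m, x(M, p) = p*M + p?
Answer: 193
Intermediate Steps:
x(M, p) = p + M*p (x(M, p) = M*p + p = p + M*p)
u = 4 (u = -2*(1 - 3) = -2*(-2) = 4)
1 + 48*u = 1 + 48*4 = 1 + 192 = 193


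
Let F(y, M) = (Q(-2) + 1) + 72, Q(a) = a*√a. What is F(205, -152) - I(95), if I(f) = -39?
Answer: 112 - 2*I*√2 ≈ 112.0 - 2.8284*I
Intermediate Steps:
Q(a) = a^(3/2)
F(y, M) = 73 - 2*I*√2 (F(y, M) = ((-2)^(3/2) + 1) + 72 = (-2*I*√2 + 1) + 72 = (1 - 2*I*√2) + 72 = 73 - 2*I*√2)
F(205, -152) - I(95) = (73 - 2*I*√2) - 1*(-39) = (73 - 2*I*√2) + 39 = 112 - 2*I*√2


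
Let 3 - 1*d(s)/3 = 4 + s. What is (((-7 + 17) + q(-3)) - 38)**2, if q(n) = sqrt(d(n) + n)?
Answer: (28 - sqrt(3))**2 ≈ 690.00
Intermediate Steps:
d(s) = -3 - 3*s (d(s) = 9 - 3*(4 + s) = 9 + (-12 - 3*s) = -3 - 3*s)
q(n) = sqrt(-3 - 2*n) (q(n) = sqrt((-3 - 3*n) + n) = sqrt(-3 - 2*n))
(((-7 + 17) + q(-3)) - 38)**2 = (((-7 + 17) + sqrt(-3 - 2*(-3))) - 38)**2 = ((10 + sqrt(-3 + 6)) - 38)**2 = ((10 + sqrt(3)) - 38)**2 = (-28 + sqrt(3))**2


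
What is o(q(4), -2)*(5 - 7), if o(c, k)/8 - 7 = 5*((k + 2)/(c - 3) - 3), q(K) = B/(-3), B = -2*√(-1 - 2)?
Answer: 128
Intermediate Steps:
B = -2*I*√3 ≈ -3.4641*I
q(K) = 2*I*√3/3 (q(K) = -2*I*√3/(-3) = -2*I*√3*(-⅓) = 2*I*√3/3)
o(c, k) = -64 + 40*(2 + k)/(-3 + c) (o(c, k) = 56 + 8*(5*((k + 2)/(c - 3) - 3)) = 56 + 8*(5*((2 + k)/(-3 + c) - 3)) = 56 + 8*(5*(-3 + (2 + k)/(-3 + c))) = 56 + 8*(-15 + 5*(2 + k)/(-3 + c)) = 56 + (-120 + 40*(2 + k)/(-3 + c)) = -64 + 40*(2 + k)/(-3 + c))
o(q(4), -2)*(5 - 7) = (8*(34 - 16*I*√3/3 + 5*(-2))/(-3 + 2*I*√3/3))*(5 - 7) = (8*(34 - 16*I*√3/3 - 10)/(-3 + 2*I*√3/3))*(-2) = (8*(24 - 16*I*√3/3)/(-3 + 2*I*√3/3))*(-2) = -16*(24 - 16*I*√3/3)/(-3 + 2*I*√3/3)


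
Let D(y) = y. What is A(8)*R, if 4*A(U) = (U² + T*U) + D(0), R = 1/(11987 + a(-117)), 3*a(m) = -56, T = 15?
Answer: 138/35905 ≈ 0.0038435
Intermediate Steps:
a(m) = -56/3 (a(m) = (⅓)*(-56) = -56/3)
R = 3/35905 (R = 1/(11987 - 56/3) = 1/(35905/3) = 3/35905 ≈ 8.3554e-5)
A(U) = U²/4 + 15*U/4 (A(U) = ((U² + 15*U) + 0)/4 = (U² + 15*U)/4 = U²/4 + 15*U/4)
A(8)*R = ((¼)*8*(15 + 8))*(3/35905) = ((¼)*8*23)*(3/35905) = 46*(3/35905) = 138/35905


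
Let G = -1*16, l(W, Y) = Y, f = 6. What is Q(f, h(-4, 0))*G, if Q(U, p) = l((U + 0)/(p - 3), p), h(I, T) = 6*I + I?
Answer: 448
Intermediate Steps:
h(I, T) = 7*I
Q(U, p) = p
G = -16
Q(f, h(-4, 0))*G = (7*(-4))*(-16) = -28*(-16) = 448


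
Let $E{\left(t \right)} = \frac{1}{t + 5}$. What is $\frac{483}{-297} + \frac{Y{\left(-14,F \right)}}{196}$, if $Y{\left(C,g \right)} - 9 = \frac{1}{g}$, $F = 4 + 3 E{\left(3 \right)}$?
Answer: $- \frac{1072483}{679140} \approx -1.5792$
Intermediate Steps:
$E{\left(t \right)} = \frac{1}{5 + t}$
$F = \frac{35}{8}$ ($F = 4 + \frac{3}{5 + 3} = 4 + \frac{3}{8} = \frac{35}{8} \approx 4.375$)
$Y{\left(C,g \right)} = 9 + \frac{1}{g}$
$\frac{483}{-297} + \frac{Y{\left(-14,F \right)}}{196} = \frac{483}{-297} + \frac{9 + \frac{1}{\frac{35}{8}}}{196} = 483 \left(- \frac{1}{297}\right) + \left(9 + \frac{8}{35}\right) \frac{1}{196} = - \frac{161}{99} + \frac{323}{35} \cdot \frac{1}{196} = - \frac{161}{99} + \frac{323}{6860} = - \frac{1072483}{679140}$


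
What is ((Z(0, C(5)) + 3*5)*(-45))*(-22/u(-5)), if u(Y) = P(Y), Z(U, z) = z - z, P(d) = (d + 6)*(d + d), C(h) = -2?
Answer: -1485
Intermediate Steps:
P(d) = 2*d*(6 + d) (P(d) = (6 + d)*(2*d) = 2*d*(6 + d))
Z(U, z) = 0
u(Y) = 2*Y*(6 + Y)
((Z(0, C(5)) + 3*5)*(-45))*(-22/u(-5)) = ((0 + 3*5)*(-45))*(-22*(-1/(10*(6 - 5)))) = ((0 + 15)*(-45))*(-22/(2*(-5)*1)) = (15*(-45))*(-22/(-10)) = -(-14850)*(-1)/10 = -675*11/5 = -1485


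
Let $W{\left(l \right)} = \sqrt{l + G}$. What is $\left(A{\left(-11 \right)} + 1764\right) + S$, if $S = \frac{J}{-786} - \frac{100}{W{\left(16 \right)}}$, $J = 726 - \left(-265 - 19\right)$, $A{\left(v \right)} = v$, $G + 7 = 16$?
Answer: $\frac{680564}{393} \approx 1731.7$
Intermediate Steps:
$G = 9$ ($G = -7 + 16 = 9$)
$J = 1010$ ($J = 726 - \left(-265 - 19\right) = 726 - -284 = 726 + 284 = 1010$)
$W{\left(l \right)} = \sqrt{9 + l}$ ($W{\left(l \right)} = \sqrt{l + 9} = \sqrt{9 + l}$)
$S = - \frac{8365}{393}$ ($S = \frac{1010}{-786} - \frac{100}{\sqrt{9 + 16}} = 1010 \left(- \frac{1}{786}\right) - \frac{100}{\sqrt{25}} = - \frac{505}{393} - \frac{100}{5} = - \frac{505}{393} - 20 = - \frac{8365}{393} \approx -21.285$)
$\left(A{\left(-11 \right)} + 1764\right) + S = \left(-11 + 1764\right) - \frac{8365}{393} = 1753 - \frac{8365}{393} = \frac{680564}{393}$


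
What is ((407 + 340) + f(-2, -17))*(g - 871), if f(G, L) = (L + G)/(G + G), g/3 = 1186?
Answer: 8079809/4 ≈ 2.0200e+6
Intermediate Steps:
g = 3558 (g = 3*1186 = 3558)
f(G, L) = (G + L)/(2*G) (f(G, L) = (G + L)/((2*G)) = (G + L)*(1/(2*G)) = (G + L)/(2*G))
((407 + 340) + f(-2, -17))*(g - 871) = ((407 + 340) + (½)*(-2 - 17)/(-2))*(3558 - 871) = (747 + (½)*(-½)*(-19))*2687 = (747 + 19/4)*2687 = (3007/4)*2687 = 8079809/4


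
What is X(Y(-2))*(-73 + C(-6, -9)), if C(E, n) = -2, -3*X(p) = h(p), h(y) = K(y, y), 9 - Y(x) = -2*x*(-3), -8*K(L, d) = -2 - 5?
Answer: 175/8 ≈ 21.875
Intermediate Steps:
K(L, d) = 7/8 (K(L, d) = -(-2 - 5)/8 = -1/8*(-7) = 7/8)
Y(x) = 9 - 6*x (Y(x) = 9 - (-2*x)*(-3) = 9 - 6*x)
h(y) = 7/8
X(p) = -7/24 (X(p) = -1/3*7/8 = -7/24)
X(Y(-2))*(-73 + C(-6, -9)) = -7*(-73 - 2)/24 = -7/24*(-75) = 175/8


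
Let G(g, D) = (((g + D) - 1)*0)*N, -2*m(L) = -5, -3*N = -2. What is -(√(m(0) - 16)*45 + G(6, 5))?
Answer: -135*I*√6/2 ≈ -165.34*I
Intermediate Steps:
N = ⅔ (N = -⅓*(-2) = ⅔ ≈ 0.66667)
m(L) = 5/2 (m(L) = -½*(-5) = 5/2)
G(g, D) = 0 (G(g, D) = (((g + D) - 1)*0)*(⅔) = (((D + g) - 1)*0)*(⅔) = ((-1 + D + g)*0)*(⅔) = 0*(⅔) = 0)
-(√(m(0) - 16)*45 + G(6, 5)) = -(√(5/2 - 16)*45 + 0) = -(√(-27/2)*45 + 0) = -((3*I*√6/2)*45 + 0) = -(135*I*√6/2 + 0) = -135*I*√6/2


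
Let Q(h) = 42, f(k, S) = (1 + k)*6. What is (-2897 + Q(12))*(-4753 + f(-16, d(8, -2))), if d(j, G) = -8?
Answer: 13826765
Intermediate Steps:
f(k, S) = 6 + 6*k
(-2897 + Q(12))*(-4753 + f(-16, d(8, -2))) = (-2897 + 42)*(-4753 + (6 + 6*(-16))) = -2855*(-4753 + (6 - 96)) = -2855*(-4753 - 90) = -2855*(-4843) = 13826765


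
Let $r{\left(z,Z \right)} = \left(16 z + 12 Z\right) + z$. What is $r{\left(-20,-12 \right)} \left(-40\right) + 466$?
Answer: $19826$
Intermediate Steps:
$r{\left(z,Z \right)} = 12 Z + 17 z$ ($r{\left(z,Z \right)} = \left(12 Z + 16 z\right) + z = 12 Z + 17 z$)
$r{\left(-20,-12 \right)} \left(-40\right) + 466 = \left(12 \left(-12\right) + 17 \left(-20\right)\right) \left(-40\right) + 466 = \left(-144 - 340\right) \left(-40\right) + 466 = \left(-484\right) \left(-40\right) + 466 = 19360 + 466 = 19826$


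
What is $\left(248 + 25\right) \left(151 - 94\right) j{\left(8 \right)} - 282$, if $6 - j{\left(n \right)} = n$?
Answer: $-31404$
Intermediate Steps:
$j{\left(n \right)} = 6 - n$
$\left(248 + 25\right) \left(151 - 94\right) j{\left(8 \right)} - 282 = \left(248 + 25\right) \left(151 - 94\right) \left(6 - 8\right) - 282 = 273 \cdot 57 \left(6 - 8\right) - 282 = 15561 \left(-2\right) - 282 = -31122 - 282 = -31404$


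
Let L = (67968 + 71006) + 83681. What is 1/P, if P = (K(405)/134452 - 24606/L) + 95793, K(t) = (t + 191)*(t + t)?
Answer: 7484102515/716950677369867 ≈ 1.0439e-5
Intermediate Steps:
K(t) = 2*t*(191 + t) (K(t) = (191 + t)*(2*t) = 2*t*(191 + t))
L = 222655 (L = 138974 + 83681 = 222655)
P = 716950677369867/7484102515 (P = ((2*405*(191 + 405))/134452 - 24606/222655) + 95793 = ((2*405*596)*(1/134452) - 24606*1/222655) + 95793 = (482760*(1/134452) - 24606/222655) + 95793 = (120690/33613 - 24606/222655) + 95793 = 26045150472/7484102515 + 95793 = 716950677369867/7484102515 ≈ 95797.)
1/P = 1/(716950677369867/7484102515) = 7484102515/716950677369867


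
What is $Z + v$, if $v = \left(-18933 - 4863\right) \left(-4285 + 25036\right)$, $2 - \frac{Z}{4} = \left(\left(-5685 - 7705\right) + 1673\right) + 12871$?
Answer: $-493795404$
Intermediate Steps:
$Z = -4608$ ($Z = 8 - 4 \left(\left(\left(-5685 - 7705\right) + 1673\right) + 12871\right) = 8 - 4 \left(\left(-13390 + 1673\right) + 12871\right) = 8 - 4 \left(-11717 + 12871\right) = 8 - 4616 = -4608$)
$v = -493790796$ ($v = \left(-23796\right) 20751 = -493790796$)
$Z + v = -4608 - 493790796 = -493795404$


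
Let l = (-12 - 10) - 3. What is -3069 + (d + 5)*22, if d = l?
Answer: -3509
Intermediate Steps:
l = -25 (l = -22 - 3 = -25)
d = -25
-3069 + (d + 5)*22 = -3069 + (-25 + 5)*22 = -3069 - 20*22 = -3069 - 440 = -3509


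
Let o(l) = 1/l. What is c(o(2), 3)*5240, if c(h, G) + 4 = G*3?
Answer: 26200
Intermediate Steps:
o(l) = 1/l
c(h, G) = -4 + 3*G (c(h, G) = -4 + G*3 = -4 + 3*G)
c(o(2), 3)*5240 = (-4 + 3*3)*5240 = (-4 + 9)*5240 = 5*5240 = 26200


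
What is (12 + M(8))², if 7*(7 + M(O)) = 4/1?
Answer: 1521/49 ≈ 31.041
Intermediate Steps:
M(O) = -45/7 (M(O) = -7 + (4/1)/7 = -7 + (4*1)/7 = -7 + (⅐)*4 = -7 + 4/7 = -45/7)
(12 + M(8))² = (12 - 45/7)² = (39/7)² = 1521/49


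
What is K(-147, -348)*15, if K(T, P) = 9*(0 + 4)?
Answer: 540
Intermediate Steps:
K(T, P) = 36 (K(T, P) = 9*4 = 36)
K(-147, -348)*15 = 36*15 = 540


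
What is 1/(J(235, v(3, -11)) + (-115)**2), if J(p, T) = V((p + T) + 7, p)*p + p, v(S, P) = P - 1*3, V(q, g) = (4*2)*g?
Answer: 1/455260 ≈ 2.1965e-6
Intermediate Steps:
V(q, g) = 8*g
v(S, P) = -3 + P (v(S, P) = P - 3 = -3 + P)
J(p, T) = p + 8*p**2 (J(p, T) = (8*p)*p + p = 8*p**2 + p = p + 8*p**2)
1/(J(235, v(3, -11)) + (-115)**2) = 1/(235*(1 + 8*235) + (-115)**2) = 1/(235*(1 + 1880) + 13225) = 1/(235*1881 + 13225) = 1/(442035 + 13225) = 1/455260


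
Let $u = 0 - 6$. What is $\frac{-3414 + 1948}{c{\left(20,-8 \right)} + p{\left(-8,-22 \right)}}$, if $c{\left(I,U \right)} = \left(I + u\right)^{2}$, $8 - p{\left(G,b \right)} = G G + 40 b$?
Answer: $- \frac{733}{510} \approx -1.4373$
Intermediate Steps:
$u = -6$ ($u = 0 - 6 = -6$)
$p{\left(G,b \right)} = 8 - G^{2} - 40 b$ ($p{\left(G,b \right)} = 8 - \left(G G + 40 b\right) = 8 - \left(G^{2} + 40 b\right) = 8 - G^{2} - 40 b$)
$c{\left(I,U \right)} = \left(-6 + I\right)^{2}$ ($c{\left(I,U \right)} = \left(I - 6\right)^{2} = \left(-6 + I\right)^{2}$)
$\frac{-3414 + 1948}{c{\left(20,-8 \right)} + p{\left(-8,-22 \right)}} = \frac{-3414 + 1948}{\left(-6 + 20\right)^{2} - -824} = - \frac{1466}{14^{2} + \left(8 - 64 + 880\right)} = - \frac{1466}{196 + \left(8 - 64 + 880\right)} = - \frac{1466}{196 + 824} = - \frac{1466}{1020} = \left(-1466\right) \frac{1}{1020} = - \frac{733}{510}$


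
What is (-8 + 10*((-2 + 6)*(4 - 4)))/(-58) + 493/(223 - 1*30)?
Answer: 15069/5597 ≈ 2.6923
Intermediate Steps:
(-8 + 10*((-2 + 6)*(4 - 4)))/(-58) + 493/(223 - 1*30) = (-8 + 10*(4*0))*(-1/58) + 493/(223 - 30) = (-8 + 10*0)*(-1/58) + 493/193 = (-8 + 0)*(-1/58) + 493*(1/193) = -8*(-1/58) + 493/193 = 4/29 + 493/193 = 15069/5597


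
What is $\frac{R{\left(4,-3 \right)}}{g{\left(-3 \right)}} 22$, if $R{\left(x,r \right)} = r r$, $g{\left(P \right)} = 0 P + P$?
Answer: $-66$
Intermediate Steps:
$g{\left(P \right)} = P$ ($g{\left(P \right)} = 0 + P = P$)
$R{\left(x,r \right)} = r^{2}$
$\frac{R{\left(4,-3 \right)}}{g{\left(-3 \right)}} 22 = \frac{\left(-3\right)^{2}}{-3} \cdot 22 = \left(- \frac{1}{3}\right) 9 \cdot 22 = \left(-3\right) 22 = -66$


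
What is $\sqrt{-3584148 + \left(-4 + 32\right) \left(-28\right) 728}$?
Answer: $10 i \sqrt{41549} \approx 2038.4 i$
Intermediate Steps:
$\sqrt{-3584148 + \left(-4 + 32\right) \left(-28\right) 728} = \sqrt{-3584148 + 28 \left(-28\right) 728} = \sqrt{-3584148 - 570752} = \sqrt{-4154900} = 10 i \sqrt{41549}$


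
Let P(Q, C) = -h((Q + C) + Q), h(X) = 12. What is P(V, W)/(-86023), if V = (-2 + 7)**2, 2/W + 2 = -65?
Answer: 12/86023 ≈ 0.00013950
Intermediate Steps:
W = -2/67 (W = 2/(-2 - 65) = 2/(-67) = 2*(-1/67) = -2/67 ≈ -0.029851)
V = 25 (V = 5**2 = 25)
P(Q, C) = -12 (P(Q, C) = -1*12 = -12)
P(V, W)/(-86023) = -12/(-86023) = -12*(-1/86023) = 12/86023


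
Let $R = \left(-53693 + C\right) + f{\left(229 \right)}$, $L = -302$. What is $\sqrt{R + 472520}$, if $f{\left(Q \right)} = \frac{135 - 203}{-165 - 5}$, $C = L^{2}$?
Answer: $\frac{\sqrt{12750785}}{5} \approx 714.17$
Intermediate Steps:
$C = 91204$ ($C = \left(-302\right)^{2} = 91204$)
$f{\left(Q \right)} = \frac{2}{5}$ ($f{\left(Q \right)} = - \frac{68}{-170} = \left(-68\right) \left(- \frac{1}{170}\right) = \frac{2}{5}$)
$R = \frac{187557}{5}$ ($R = \left(-53693 + 91204\right) + \frac{2}{5} = 37511 + \frac{2}{5} = \frac{187557}{5} \approx 37511.0$)
$\sqrt{R + 472520} = \sqrt{\frac{187557}{5} + 472520} = \sqrt{\frac{2550157}{5}} = \frac{\sqrt{12750785}}{5}$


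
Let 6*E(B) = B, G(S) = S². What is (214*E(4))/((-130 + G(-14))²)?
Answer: 107/3267 ≈ 0.032752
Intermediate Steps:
E(B) = B/6
(214*E(4))/((-130 + G(-14))²) = (214*((⅙)*4))/((-130 + (-14)²)²) = (214*(⅔))/((-130 + 196)²) = 428/(3*(66²)) = (428/3)/4356 = (428/3)*(1/4356) = 107/3267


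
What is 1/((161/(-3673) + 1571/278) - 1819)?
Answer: -1021094/1851644461 ≈ -0.00055145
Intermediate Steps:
1/((161/(-3673) + 1571/278) - 1819) = 1/((161*(-1/3673) + 1571*(1/278)) - 1819) = 1/((-161/3673 + 1571/278) - 1819) = 1/(5725525/1021094 - 1819) = 1/(-1851644461/1021094) = -1021094/1851644461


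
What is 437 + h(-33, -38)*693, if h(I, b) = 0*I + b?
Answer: -25897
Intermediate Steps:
h(I, b) = b (h(I, b) = 0 + b = b)
437 + h(-33, -38)*693 = 437 - 38*693 = 437 - 26334 = -25897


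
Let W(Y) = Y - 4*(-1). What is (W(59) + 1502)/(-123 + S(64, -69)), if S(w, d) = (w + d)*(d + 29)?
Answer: 1565/77 ≈ 20.325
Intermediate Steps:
S(w, d) = (29 + d)*(d + w) (S(w, d) = (d + w)*(29 + d) = (29 + d)*(d + w))
W(Y) = 4 + Y (W(Y) = Y + 4 = 4 + Y)
(W(59) + 1502)/(-123 + S(64, -69)) = ((4 + 59) + 1502)/(-123 + ((-69)² + 29*(-69) + 29*64 - 69*64)) = (63 + 1502)/(-123 + (4761 - 2001 + 1856 - 4416)) = 1565/(-123 + 200) = 1565/77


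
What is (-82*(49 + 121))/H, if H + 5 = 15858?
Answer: -13940/15853 ≈ -0.87933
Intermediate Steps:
H = 15853 (H = -5 + 15858 = 15853)
(-82*(49 + 121))/H = -82*(49 + 121)/15853 = -82*170*(1/15853) = -13940*1/15853 = -13940/15853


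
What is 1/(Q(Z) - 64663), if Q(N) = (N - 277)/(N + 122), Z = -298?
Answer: -176/11380113 ≈ -1.5466e-5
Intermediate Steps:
Q(N) = (-277 + N)/(122 + N)
1/(Q(Z) - 64663) = 1/((-277 - 298)/(122 - 298) - 64663) = 1/(-575/(-176) - 64663) = 1/(-1/176*(-575) - 64663) = 1/(575/176 - 64663) = 1/(-11380113/176) = -176/11380113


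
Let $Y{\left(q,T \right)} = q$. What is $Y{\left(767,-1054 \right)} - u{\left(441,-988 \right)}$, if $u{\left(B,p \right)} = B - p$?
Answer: $-662$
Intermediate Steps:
$Y{\left(767,-1054 \right)} - u{\left(441,-988 \right)} = 767 - \left(441 - -988\right) = 767 - \left(441 + 988\right) = 767 - 1429 = -662$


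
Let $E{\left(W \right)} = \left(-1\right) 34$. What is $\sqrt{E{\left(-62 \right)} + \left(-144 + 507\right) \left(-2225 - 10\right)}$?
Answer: $i \sqrt{811339} \approx 900.74 i$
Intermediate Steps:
$E{\left(W \right)} = -34$
$\sqrt{E{\left(-62 \right)} + \left(-144 + 507\right) \left(-2225 - 10\right)} = \sqrt{-34 + \left(-144 + 507\right) \left(-2225 - 10\right)} = \sqrt{-34 + 363 \left(-2235\right)} = \sqrt{-34 - 811305} = \sqrt{-811339} = i \sqrt{811339}$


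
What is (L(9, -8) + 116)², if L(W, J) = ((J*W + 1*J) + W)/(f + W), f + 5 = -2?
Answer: 25921/4 ≈ 6480.3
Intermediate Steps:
f = -7 (f = -5 - 2 = -7)
L(W, J) = (J + W + J*W)/(-7 + W) (L(W, J) = ((J*W + 1*J) + W)/(-7 + W) = ((J*W + J) + W)/(-7 + W) = ((J + J*W) + W)/(-7 + W) = (J + W + J*W)/(-7 + W))
(L(9, -8) + 116)² = ((-8 + 9 - 8*9)/(-7 + 9) + 116)² = ((-8 + 9 - 72)/2 + 116)² = ((½)*(-71) + 116)² = (-71/2 + 116)² = (161/2)² = 25921/4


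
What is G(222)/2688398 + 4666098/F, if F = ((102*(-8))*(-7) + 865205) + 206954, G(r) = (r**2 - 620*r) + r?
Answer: 6224665724145/1448873120329 ≈ 4.2962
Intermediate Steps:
G(r) = r**2 - 619*r
F = 1077871 (F = (-816*(-7) + 865205) + 206954 = (5712 + 865205) + 206954 = 870917 + 206954 = 1077871)
G(222)/2688398 + 4666098/F = (222*(-619 + 222))/2688398 + 4666098/1077871 = (222*(-397))*(1/2688398) + 4666098*(1/1077871) = -88134*1/2688398 + 4666098/1077871 = -44067/1344199 + 4666098/1077871 = 6224665724145/1448873120329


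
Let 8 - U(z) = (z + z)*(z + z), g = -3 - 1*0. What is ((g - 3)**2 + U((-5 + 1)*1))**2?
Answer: 400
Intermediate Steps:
g = -3 (g = -3 + 0 = -3)
U(z) = 8 - 4*z**2 (U(z) = 8 - (z + z)*(z + z) = 8 - 2*z*2*z = 8 - 4*z**2)
((g - 3)**2 + U((-5 + 1)*1))**2 = ((-3 - 3)**2 + (8 - 4*(-5 + 1)**2))**2 = ((-6)**2 + (8 - 4*(-4*1)**2))**2 = (36 + (8 - 4*(-4)**2))**2 = (36 + (8 - 4*16))**2 = (36 + (8 - 64))**2 = (36 - 56)**2 = (-20)**2 = 400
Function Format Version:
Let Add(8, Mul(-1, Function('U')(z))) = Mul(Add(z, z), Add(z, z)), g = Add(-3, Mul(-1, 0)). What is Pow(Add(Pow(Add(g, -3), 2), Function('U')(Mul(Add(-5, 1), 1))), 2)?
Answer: 400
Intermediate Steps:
g = -3 (g = Add(-3, 0) = -3)
Function('U')(z) = Add(8, Mul(-4, Pow(z, 2))) (Function('U')(z) = Add(8, Mul(-1, Mul(Add(z, z), Add(z, z)))) = Add(8, Mul(-1, Mul(Mul(2, z), Mul(2, z)))) = Add(8, Mul(-1, Mul(4, Pow(z, 2)))) = Add(8, Mul(-4, Pow(z, 2))))
Pow(Add(Pow(Add(g, -3), 2), Function('U')(Mul(Add(-5, 1), 1))), 2) = Pow(Add(Pow(Add(-3, -3), 2), Add(8, Mul(-4, Pow(Mul(Add(-5, 1), 1), 2)))), 2) = Pow(Add(Pow(-6, 2), Add(8, Mul(-4, Pow(Mul(-4, 1), 2)))), 2) = Pow(Add(36, Add(8, Mul(-4, Pow(-4, 2)))), 2) = Pow(Add(36, Add(8, Mul(-4, 16))), 2) = Pow(Add(36, Add(8, -64)), 2) = Pow(Add(36, -56), 2) = Pow(-20, 2) = 400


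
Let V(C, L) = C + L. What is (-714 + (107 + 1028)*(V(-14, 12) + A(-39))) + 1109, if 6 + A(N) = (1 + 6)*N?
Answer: -318540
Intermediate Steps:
A(N) = -6 + 7*N (A(N) = -6 + (1 + 6)*N = -6 + 7*N)
(-714 + (107 + 1028)*(V(-14, 12) + A(-39))) + 1109 = (-714 + (107 + 1028)*((-14 + 12) + (-6 + 7*(-39)))) + 1109 = (-714 + 1135*(-2 + (-6 - 273))) + 1109 = (-714 + 1135*(-2 - 279)) + 1109 = (-714 + 1135*(-281)) + 1109 = (-714 - 318935) + 1109 = -319649 + 1109 = -318540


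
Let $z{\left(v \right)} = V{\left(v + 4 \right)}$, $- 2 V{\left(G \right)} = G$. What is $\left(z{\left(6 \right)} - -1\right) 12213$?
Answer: $-48852$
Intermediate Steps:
$V{\left(G \right)} = - \frac{G}{2}$
$z{\left(v \right)} = -2 - \frac{v}{2}$ ($z{\left(v \right)} = - \frac{v + 4}{2} = - \frac{4 + v}{2} = -2 - \frac{v}{2}$)
$\left(z{\left(6 \right)} - -1\right) 12213 = \left(\left(-2 - 3\right) - -1\right) 12213 = \left(\left(-2 - 3\right) + 1\right) 12213 = \left(-5 + 1\right) 12213 = \left(-4\right) 12213 = -48852$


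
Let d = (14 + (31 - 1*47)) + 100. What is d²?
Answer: 9604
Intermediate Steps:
d = 98 (d = (14 + (31 - 47)) + 100 = (14 - 16) + 100 = -2 + 100 = 98)
d² = 98² = 9604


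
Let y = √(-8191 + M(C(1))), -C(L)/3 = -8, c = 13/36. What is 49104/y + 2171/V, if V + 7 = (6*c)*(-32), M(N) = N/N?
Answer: -6513/229 - 8184*I*√910/455 ≈ -28.441 - 542.59*I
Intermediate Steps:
c = 13/36 (c = 13*(1/36) = 13/36 ≈ 0.36111)
C(L) = 24 (C(L) = -3*(-8) = 24)
M(N) = 1
y = 3*I*√910 (y = √(-8191 + 1) = √(-8190) = 3*I*√910 ≈ 90.499*I)
V = -229/3 (V = -7 + (6*(13/36))*(-32) = -7 + (13/6)*(-32) = -7 - 208/3 = -229/3 ≈ -76.333)
49104/y + 2171/V = 49104/((3*I*√910)) + 2171/(-229/3) = 49104*(-I*√910/2730) + 2171*(-3/229) = -8184*I*√910/455 - 6513/229 = -6513/229 - 8184*I*√910/455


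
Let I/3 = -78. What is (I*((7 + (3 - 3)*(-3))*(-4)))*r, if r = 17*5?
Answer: 556920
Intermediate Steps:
r = 85
I = -234 (I = 3*(-78) = -234)
(I*((7 + (3 - 3)*(-3))*(-4)))*r = -234*(7 + (3 - 3)*(-3))*(-4)*85 = -234*(7 + 0*(-3))*(-4)*85 = -234*(7 + 0)*(-4)*85 = -1638*(-4)*85 = -234*(-28)*85 = 6552*85 = 556920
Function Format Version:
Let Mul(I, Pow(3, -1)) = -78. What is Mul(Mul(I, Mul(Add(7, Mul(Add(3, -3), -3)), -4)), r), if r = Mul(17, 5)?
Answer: 556920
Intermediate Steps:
r = 85
I = -234 (I = Mul(3, -78) = -234)
Mul(Mul(I, Mul(Add(7, Mul(Add(3, -3), -3)), -4)), r) = Mul(Mul(-234, Mul(Add(7, Mul(Add(3, -3), -3)), -4)), 85) = Mul(Mul(-234, Mul(Add(7, Mul(0, -3)), -4)), 85) = Mul(Mul(-234, Mul(Add(7, 0), -4)), 85) = Mul(Mul(-234, Mul(7, -4)), 85) = Mul(Mul(-234, -28), 85) = Mul(6552, 85) = 556920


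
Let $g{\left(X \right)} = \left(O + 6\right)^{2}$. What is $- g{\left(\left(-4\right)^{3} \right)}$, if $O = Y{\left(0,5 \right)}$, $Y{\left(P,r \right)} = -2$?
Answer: $-16$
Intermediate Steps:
$O = -2$
$g{\left(X \right)} = 16$ ($g{\left(X \right)} = \left(-2 + 6\right)^{2} = 4^{2} = 16$)
$- g{\left(\left(-4\right)^{3} \right)} = \left(-1\right) 16 = -16$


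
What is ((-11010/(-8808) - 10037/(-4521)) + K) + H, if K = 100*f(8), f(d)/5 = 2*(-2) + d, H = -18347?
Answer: -295556395/18084 ≈ -16344.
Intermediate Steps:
f(d) = -20 + 5*d (f(d) = 5*(2*(-2) + d) = 5*(-4 + d) = -20 + 5*d)
K = 2000 (K = 100*(-20 + 5*8) = 100*(-20 + 40) = 100*20 = 2000)
((-11010/(-8808) - 10037/(-4521)) + K) + H = ((-11010/(-8808) - 10037/(-4521)) + 2000) - 18347 = ((-11010*(-1/8808) - 10037*(-1/4521)) + 2000) - 18347 = ((5/4 + 10037/4521) + 2000) - 18347 = (62753/18084 + 2000) - 18347 = 36230753/18084 - 18347 = -295556395/18084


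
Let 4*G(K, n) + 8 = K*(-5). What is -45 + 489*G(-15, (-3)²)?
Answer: 32583/4 ≈ 8145.8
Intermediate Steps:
G(K, n) = -2 - 5*K/4 (G(K, n) = -2 + (K*(-5))/4 = -2 + (-5*K)/4 = -2 - 5*K/4)
-45 + 489*G(-15, (-3)²) = -45 + 489*(-2 - 5/4*(-15)) = -45 + 489*(-2 + 75/4) = -45 + 489*(67/4) = -45 + 32763/4 = 32583/4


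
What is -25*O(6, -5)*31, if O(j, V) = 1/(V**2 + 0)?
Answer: -31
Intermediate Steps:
O(j, V) = V**(-2) (O(j, V) = 1/(V**2) = V**(-2))
-25*O(6, -5)*31 = -25/(-5)**2*31 = -25*1/25*31 = -1*31 = -31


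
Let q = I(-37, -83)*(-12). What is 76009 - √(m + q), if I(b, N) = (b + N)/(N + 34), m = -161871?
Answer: 76009 - I*√7933119/7 ≈ 76009.0 - 402.37*I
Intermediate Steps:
I(b, N) = (N + b)/(34 + N)
q = -1440/49 (q = ((-83 - 37)/(34 - 83))*(-12) = (-120/(-49))*(-12) = -1/49*(-120)*(-12) = (120/49)*(-12) = -1440/49 ≈ -29.388)
76009 - √(m + q) = 76009 - √(-161871 - 1440/49) = 76009 - √(-7933119/49) = 76009 - I*√7933119/7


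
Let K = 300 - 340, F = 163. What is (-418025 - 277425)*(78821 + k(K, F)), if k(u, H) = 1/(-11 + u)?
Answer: -2795618591500/51 ≈ -5.4816e+10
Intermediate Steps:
K = -40
(-418025 - 277425)*(78821 + k(K, F)) = (-418025 - 277425)*(78821 + 1/(-11 - 40)) = -695450*(78821 + 1/(-51)) = -695450*(78821 - 1/51) = -695450*4019870/51 = -2795618591500/51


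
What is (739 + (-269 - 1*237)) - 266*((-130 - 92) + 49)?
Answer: 46251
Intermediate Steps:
(739 + (-269 - 1*237)) - 266*((-130 - 92) + 49) = (739 + (-269 - 237)) - 266*(-222 + 49) = (739 - 506) - 266*(-173) = 233 + 46018 = 46251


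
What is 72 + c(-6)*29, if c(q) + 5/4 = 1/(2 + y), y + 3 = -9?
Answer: 657/20 ≈ 32.850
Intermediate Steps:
y = -12 (y = -3 - 9 = -12)
c(q) = -27/20 (c(q) = -5/4 + 1/(2 - 12) = -5/4 + 1/(-10) = -5/4 - 1/10 = -27/20)
72 + c(-6)*29 = 72 - 27/20*29 = 72 - 783/20 = 657/20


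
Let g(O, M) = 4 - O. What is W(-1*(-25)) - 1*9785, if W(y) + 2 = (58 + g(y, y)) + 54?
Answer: -9696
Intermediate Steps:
W(y) = 114 - y (W(y) = -2 + ((58 + (4 - y)) + 54) = -2 + ((62 - y) + 54) = -2 + (116 - y) = 114 - y)
W(-1*(-25)) - 1*9785 = (114 - (-1)*(-25)) - 1*9785 = (114 - 1*25) - 9785 = (114 - 25) - 9785 = 89 - 9785 = -9696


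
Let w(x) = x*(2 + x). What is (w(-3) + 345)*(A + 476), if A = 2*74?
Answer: 217152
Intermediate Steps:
A = 148
(w(-3) + 345)*(A + 476) = (-3*(2 - 3) + 345)*(148 + 476) = (-3*(-1) + 345)*624 = (3 + 345)*624 = 348*624 = 217152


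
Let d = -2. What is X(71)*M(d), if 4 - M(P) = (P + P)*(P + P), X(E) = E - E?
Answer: 0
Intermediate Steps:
X(E) = 0
M(P) = 4 - 4*P² (M(P) = 4 - (P + P)*(P + P) = 4 - 2*P*2*P = 4 - 4*P²)
X(71)*M(d) = 0*(4 - 4*(-2)²) = 0*(4 - 4*4) = 0*(4 - 16) = 0*(-12) = 0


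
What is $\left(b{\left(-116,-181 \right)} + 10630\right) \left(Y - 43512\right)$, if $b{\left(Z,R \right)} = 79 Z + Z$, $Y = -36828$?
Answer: $-108459000$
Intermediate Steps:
$b{\left(Z,R \right)} = 80 Z$
$\left(b{\left(-116,-181 \right)} + 10630\right) \left(Y - 43512\right) = \left(80 \left(-116\right) + 10630\right) \left(-36828 - 43512\right) = \left(-9280 + 10630\right) \left(-80340\right) = 1350 \left(-80340\right) = -108459000$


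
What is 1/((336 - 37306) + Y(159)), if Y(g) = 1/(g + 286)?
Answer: -445/16451649 ≈ -2.7049e-5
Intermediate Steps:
Y(g) = 1/(286 + g)
1/((336 - 37306) + Y(159)) = 1/((336 - 37306) + 1/(286 + 159)) = 1/(-36970 + 1/445) = 1/(-16451649/445) = -445/16451649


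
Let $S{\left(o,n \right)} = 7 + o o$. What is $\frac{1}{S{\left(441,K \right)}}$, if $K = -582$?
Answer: $\frac{1}{194488} \approx 5.1417 \cdot 10^{-6}$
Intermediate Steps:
$S{\left(o,n \right)} = 7 + o^{2}$
$\frac{1}{S{\left(441,K \right)}} = \frac{1}{7 + 441^{2}} = \frac{1}{7 + 194481} = \frac{1}{194488}$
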